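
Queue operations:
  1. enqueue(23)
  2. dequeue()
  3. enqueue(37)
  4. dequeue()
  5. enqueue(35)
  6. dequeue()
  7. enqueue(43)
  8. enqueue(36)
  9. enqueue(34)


enqueue(23) -> [23]
dequeue()->23, []
enqueue(37) -> [37]
dequeue()->37, []
enqueue(35) -> [35]
dequeue()->35, []
enqueue(43) -> [43]
enqueue(36) -> [43, 36]
enqueue(34) -> [43, 36, 34]

Final queue: [43, 36, 34]


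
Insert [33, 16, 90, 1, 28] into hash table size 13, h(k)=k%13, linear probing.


Insert 33: h=7 -> slot 7
Insert 16: h=3 -> slot 3
Insert 90: h=12 -> slot 12
Insert 1: h=1 -> slot 1
Insert 28: h=2 -> slot 2

Table: [None, 1, 28, 16, None, None, None, 33, None, None, None, None, 90]


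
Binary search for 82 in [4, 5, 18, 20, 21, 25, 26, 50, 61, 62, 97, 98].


Step 1: lo=0, hi=11, mid=5, val=25
Step 2: lo=6, hi=11, mid=8, val=61
Step 3: lo=9, hi=11, mid=10, val=97
Step 4: lo=9, hi=9, mid=9, val=62

Not found


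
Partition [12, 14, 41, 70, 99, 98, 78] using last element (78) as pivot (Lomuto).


Pivot: 78
  12 <= 78: advance i (no swap)
  14 <= 78: advance i (no swap)
  41 <= 78: advance i (no swap)
  70 <= 78: advance i (no swap)
Place pivot at 4: [12, 14, 41, 70, 78, 98, 99]

Partitioned: [12, 14, 41, 70, 78, 98, 99]


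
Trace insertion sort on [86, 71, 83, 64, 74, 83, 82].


Initial: [86, 71, 83, 64, 74, 83, 82]
Insert 71: [71, 86, 83, 64, 74, 83, 82]
Insert 83: [71, 83, 86, 64, 74, 83, 82]
Insert 64: [64, 71, 83, 86, 74, 83, 82]
Insert 74: [64, 71, 74, 83, 86, 83, 82]
Insert 83: [64, 71, 74, 83, 83, 86, 82]
Insert 82: [64, 71, 74, 82, 83, 83, 86]

Sorted: [64, 71, 74, 82, 83, 83, 86]


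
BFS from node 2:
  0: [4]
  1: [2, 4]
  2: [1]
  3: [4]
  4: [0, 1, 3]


Visit 2, enqueue [1]
Visit 1, enqueue [4]
Visit 4, enqueue [0, 3]
Visit 0, enqueue []
Visit 3, enqueue []

BFS order: [2, 1, 4, 0, 3]


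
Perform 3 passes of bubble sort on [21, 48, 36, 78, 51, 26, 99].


Initial: [21, 48, 36, 78, 51, 26, 99]
Pass 1: [21, 36, 48, 51, 26, 78, 99] (3 swaps)
Pass 2: [21, 36, 48, 26, 51, 78, 99] (1 swaps)
Pass 3: [21, 36, 26, 48, 51, 78, 99] (1 swaps)

After 3 passes: [21, 36, 26, 48, 51, 78, 99]


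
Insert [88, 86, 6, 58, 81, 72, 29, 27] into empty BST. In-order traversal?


Insert 88: root
Insert 86: L from 88
Insert 6: L from 88 -> L from 86
Insert 58: L from 88 -> L from 86 -> R from 6
Insert 81: L from 88 -> L from 86 -> R from 6 -> R from 58
Insert 72: L from 88 -> L from 86 -> R from 6 -> R from 58 -> L from 81
Insert 29: L from 88 -> L from 86 -> R from 6 -> L from 58
Insert 27: L from 88 -> L from 86 -> R from 6 -> L from 58 -> L from 29

In-order: [6, 27, 29, 58, 72, 81, 86, 88]


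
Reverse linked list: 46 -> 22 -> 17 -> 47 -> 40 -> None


Step 1: curr=46, set curr.next=prev(None) | reversed so far: 46
Step 2: curr=22, set curr.next=prev(46) | reversed so far: 22 -> 46
Step 3: curr=17, set curr.next=prev(22) | reversed so far: 17 -> 22 -> 46
Step 4: curr=47, set curr.next=prev(17) | reversed so far: 47 -> 17 -> 22 -> 46
Step 5: curr=40, set curr.next=prev(47) | reversed so far: 40 -> 47 -> 17 -> 22 -> 46

40 -> 47 -> 17 -> 22 -> 46 -> None


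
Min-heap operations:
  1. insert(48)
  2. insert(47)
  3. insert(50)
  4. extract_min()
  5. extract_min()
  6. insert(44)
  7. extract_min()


insert(48) -> [48]
insert(47) -> [47, 48]
insert(50) -> [47, 48, 50]
extract_min()->47, [48, 50]
extract_min()->48, [50]
insert(44) -> [44, 50]
extract_min()->44, [50]

Final heap: [50]


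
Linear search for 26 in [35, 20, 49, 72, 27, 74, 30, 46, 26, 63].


i=0: 35!=26
i=1: 20!=26
i=2: 49!=26
i=3: 72!=26
i=4: 27!=26
i=5: 74!=26
i=6: 30!=26
i=7: 46!=26
i=8: 26==26 found!

Found at 8, 9 comps


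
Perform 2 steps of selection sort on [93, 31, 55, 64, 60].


Initial: [93, 31, 55, 64, 60]
Step 1: min=31 at 1
  Swap: [31, 93, 55, 64, 60]
Step 2: min=55 at 2
  Swap: [31, 55, 93, 64, 60]

After 2 steps: [31, 55, 93, 64, 60]


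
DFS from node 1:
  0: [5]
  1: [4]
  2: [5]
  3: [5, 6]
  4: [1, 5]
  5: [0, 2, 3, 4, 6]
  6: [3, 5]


Visit 1, push [4]
Visit 4, push [5]
Visit 5, push [6, 3, 2, 0]
Visit 0, push []
Visit 2, push []
Visit 3, push [6]
Visit 6, push []

DFS order: [1, 4, 5, 0, 2, 3, 6]


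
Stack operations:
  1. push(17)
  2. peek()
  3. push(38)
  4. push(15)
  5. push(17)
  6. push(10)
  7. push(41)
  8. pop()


push(17) -> [17]
peek()->17
push(38) -> [17, 38]
push(15) -> [17, 38, 15]
push(17) -> [17, 38, 15, 17]
push(10) -> [17, 38, 15, 17, 10]
push(41) -> [17, 38, 15, 17, 10, 41]
pop()->41, [17, 38, 15, 17, 10]

Final stack: [17, 38, 15, 17, 10]


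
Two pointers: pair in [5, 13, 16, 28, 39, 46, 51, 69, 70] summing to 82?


lo=0(5)+hi=8(70)=75
lo=1(13)+hi=8(70)=83
lo=1(13)+hi=7(69)=82

Yes: 13+69=82


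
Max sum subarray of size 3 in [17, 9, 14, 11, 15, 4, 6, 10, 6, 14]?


[0:3]: 40
[1:4]: 34
[2:5]: 40
[3:6]: 30
[4:7]: 25
[5:8]: 20
[6:9]: 22
[7:10]: 30

Max: 40 at [0:3]


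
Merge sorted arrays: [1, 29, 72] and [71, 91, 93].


Take 1 from A
Take 29 from A
Take 71 from B
Take 72 from A

Merged: [1, 29, 71, 72, 91, 93]


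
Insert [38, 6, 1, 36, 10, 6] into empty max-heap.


Insert 38: [38]
Insert 6: [38, 6]
Insert 1: [38, 6, 1]
Insert 36: [38, 36, 1, 6]
Insert 10: [38, 36, 1, 6, 10]
Insert 6: [38, 36, 6, 6, 10, 1]

Final heap: [38, 36, 6, 6, 10, 1]


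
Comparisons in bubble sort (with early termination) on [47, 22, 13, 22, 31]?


Algorithm: bubble sort (with early termination)
Input: [47, 22, 13, 22, 31]
Sorted: [13, 22, 22, 31, 47]

9


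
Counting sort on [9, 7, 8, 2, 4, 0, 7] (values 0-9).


Input: [9, 7, 8, 2, 4, 0, 7]
Counts: [1, 0, 1, 0, 1, 0, 0, 2, 1, 1]

Sorted: [0, 2, 4, 7, 7, 8, 9]


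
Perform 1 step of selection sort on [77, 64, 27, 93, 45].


Initial: [77, 64, 27, 93, 45]
Step 1: min=27 at 2
  Swap: [27, 64, 77, 93, 45]

After 1 step: [27, 64, 77, 93, 45]


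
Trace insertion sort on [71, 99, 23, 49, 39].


Initial: [71, 99, 23, 49, 39]
Insert 99: [71, 99, 23, 49, 39]
Insert 23: [23, 71, 99, 49, 39]
Insert 49: [23, 49, 71, 99, 39]
Insert 39: [23, 39, 49, 71, 99]

Sorted: [23, 39, 49, 71, 99]


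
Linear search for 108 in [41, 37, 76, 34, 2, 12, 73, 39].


i=0: 41!=108
i=1: 37!=108
i=2: 76!=108
i=3: 34!=108
i=4: 2!=108
i=5: 12!=108
i=6: 73!=108
i=7: 39!=108

Not found, 8 comps


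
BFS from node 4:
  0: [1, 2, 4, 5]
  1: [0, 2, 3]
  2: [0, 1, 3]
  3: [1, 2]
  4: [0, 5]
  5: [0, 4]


Visit 4, enqueue [0, 5]
Visit 0, enqueue [1, 2]
Visit 5, enqueue []
Visit 1, enqueue [3]
Visit 2, enqueue []
Visit 3, enqueue []

BFS order: [4, 0, 5, 1, 2, 3]


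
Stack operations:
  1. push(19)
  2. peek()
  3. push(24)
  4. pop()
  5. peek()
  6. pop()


push(19) -> [19]
peek()->19
push(24) -> [19, 24]
pop()->24, [19]
peek()->19
pop()->19, []

Final stack: []


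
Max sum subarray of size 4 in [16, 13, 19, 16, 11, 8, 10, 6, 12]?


[0:4]: 64
[1:5]: 59
[2:6]: 54
[3:7]: 45
[4:8]: 35
[5:9]: 36

Max: 64 at [0:4]


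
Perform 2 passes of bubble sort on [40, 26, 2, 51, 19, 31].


Initial: [40, 26, 2, 51, 19, 31]
Pass 1: [26, 2, 40, 19, 31, 51] (4 swaps)
Pass 2: [2, 26, 19, 31, 40, 51] (3 swaps)

After 2 passes: [2, 26, 19, 31, 40, 51]


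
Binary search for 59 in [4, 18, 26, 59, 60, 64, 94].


Step 1: lo=0, hi=6, mid=3, val=59

Found at index 3


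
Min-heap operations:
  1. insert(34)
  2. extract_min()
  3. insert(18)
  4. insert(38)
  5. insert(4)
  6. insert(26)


insert(34) -> [34]
extract_min()->34, []
insert(18) -> [18]
insert(38) -> [18, 38]
insert(4) -> [4, 38, 18]
insert(26) -> [4, 26, 18, 38]

Final heap: [4, 26, 18, 38]


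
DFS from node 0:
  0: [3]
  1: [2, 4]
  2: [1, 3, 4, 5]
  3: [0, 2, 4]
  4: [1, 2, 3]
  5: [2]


Visit 0, push [3]
Visit 3, push [4, 2]
Visit 2, push [5, 4, 1]
Visit 1, push [4]
Visit 4, push []
Visit 5, push []

DFS order: [0, 3, 2, 1, 4, 5]


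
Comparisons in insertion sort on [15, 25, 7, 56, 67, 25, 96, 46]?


Algorithm: insertion sort
Input: [15, 25, 7, 56, 67, 25, 96, 46]
Sorted: [7, 15, 25, 25, 46, 56, 67, 96]

13


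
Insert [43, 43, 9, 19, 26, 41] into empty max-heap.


Insert 43: [43]
Insert 43: [43, 43]
Insert 9: [43, 43, 9]
Insert 19: [43, 43, 9, 19]
Insert 26: [43, 43, 9, 19, 26]
Insert 41: [43, 43, 41, 19, 26, 9]

Final heap: [43, 43, 41, 19, 26, 9]


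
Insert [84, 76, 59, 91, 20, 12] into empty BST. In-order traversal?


Insert 84: root
Insert 76: L from 84
Insert 59: L from 84 -> L from 76
Insert 91: R from 84
Insert 20: L from 84 -> L from 76 -> L from 59
Insert 12: L from 84 -> L from 76 -> L from 59 -> L from 20

In-order: [12, 20, 59, 76, 84, 91]


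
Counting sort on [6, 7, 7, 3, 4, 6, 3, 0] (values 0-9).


Input: [6, 7, 7, 3, 4, 6, 3, 0]
Counts: [1, 0, 0, 2, 1, 0, 2, 2, 0, 0]

Sorted: [0, 3, 3, 4, 6, 6, 7, 7]


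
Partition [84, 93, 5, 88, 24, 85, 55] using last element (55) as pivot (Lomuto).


Pivot: 55
  5 <= 55: swap -> [5, 93, 84, 88, 24, 85, 55]
  24 <= 55: swap -> [5, 24, 84, 88, 93, 85, 55]
Place pivot at 2: [5, 24, 55, 88, 93, 85, 84]

Partitioned: [5, 24, 55, 88, 93, 85, 84]


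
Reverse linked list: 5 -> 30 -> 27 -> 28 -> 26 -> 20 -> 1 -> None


Step 1: curr=5, set curr.next=prev(None) | reversed so far: 5
Step 2: curr=30, set curr.next=prev(5) | reversed so far: 30 -> 5
Step 3: curr=27, set curr.next=prev(30) | reversed so far: 27 -> 30 -> 5
Step 4: curr=28, set curr.next=prev(27) | reversed so far: 28 -> 27 -> 30 -> 5
Step 5: curr=26, set curr.next=prev(28) | reversed so far: 26 -> 28 -> 27 -> 30 -> 5
Step 6: curr=20, set curr.next=prev(26) | reversed so far: 20 -> 26 -> 28 -> 27 -> 30 -> 5
Step 7: curr=1, set curr.next=prev(20) | reversed so far: 1 -> 20 -> 26 -> 28 -> 27 -> 30 -> 5

1 -> 20 -> 26 -> 28 -> 27 -> 30 -> 5 -> None


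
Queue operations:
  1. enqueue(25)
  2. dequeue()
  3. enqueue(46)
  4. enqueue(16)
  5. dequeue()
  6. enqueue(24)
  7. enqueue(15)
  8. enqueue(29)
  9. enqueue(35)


enqueue(25) -> [25]
dequeue()->25, []
enqueue(46) -> [46]
enqueue(16) -> [46, 16]
dequeue()->46, [16]
enqueue(24) -> [16, 24]
enqueue(15) -> [16, 24, 15]
enqueue(29) -> [16, 24, 15, 29]
enqueue(35) -> [16, 24, 15, 29, 35]

Final queue: [16, 24, 15, 29, 35]


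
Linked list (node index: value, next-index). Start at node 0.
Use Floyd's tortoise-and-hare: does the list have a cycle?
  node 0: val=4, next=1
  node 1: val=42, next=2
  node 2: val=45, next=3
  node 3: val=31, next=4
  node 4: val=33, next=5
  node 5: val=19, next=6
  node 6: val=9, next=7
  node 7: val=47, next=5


Floyd's tortoise (slow, +1) and hare (fast, +2):
  init: slow=0, fast=0
  step 1: slow=1, fast=2
  step 2: slow=2, fast=4
  step 3: slow=3, fast=6
  step 4: slow=4, fast=5
  step 5: slow=5, fast=7
  step 6: slow=6, fast=6
  slow == fast at node 6: cycle detected

Cycle: yes


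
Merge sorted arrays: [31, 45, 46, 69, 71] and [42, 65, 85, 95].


Take 31 from A
Take 42 from B
Take 45 from A
Take 46 from A
Take 65 from B
Take 69 from A
Take 71 from A

Merged: [31, 42, 45, 46, 65, 69, 71, 85, 95]


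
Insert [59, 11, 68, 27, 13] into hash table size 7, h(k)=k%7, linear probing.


Insert 59: h=3 -> slot 3
Insert 11: h=4 -> slot 4
Insert 68: h=5 -> slot 5
Insert 27: h=6 -> slot 6
Insert 13: h=6, 1 probes -> slot 0

Table: [13, None, None, 59, 11, 68, 27]


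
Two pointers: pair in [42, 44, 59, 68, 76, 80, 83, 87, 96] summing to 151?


lo=0(42)+hi=8(96)=138
lo=1(44)+hi=8(96)=140
lo=2(59)+hi=8(96)=155
lo=2(59)+hi=7(87)=146
lo=3(68)+hi=7(87)=155
lo=3(68)+hi=6(83)=151

Yes: 68+83=151


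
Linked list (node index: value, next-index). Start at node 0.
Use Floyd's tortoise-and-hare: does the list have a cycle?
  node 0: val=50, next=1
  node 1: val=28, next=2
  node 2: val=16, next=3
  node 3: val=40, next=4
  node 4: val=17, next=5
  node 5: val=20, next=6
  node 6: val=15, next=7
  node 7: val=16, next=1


Floyd's tortoise (slow, +1) and hare (fast, +2):
  init: slow=0, fast=0
  step 1: slow=1, fast=2
  step 2: slow=2, fast=4
  step 3: slow=3, fast=6
  step 4: slow=4, fast=1
  step 5: slow=5, fast=3
  step 6: slow=6, fast=5
  step 7: slow=7, fast=7
  slow == fast at node 7: cycle detected

Cycle: yes


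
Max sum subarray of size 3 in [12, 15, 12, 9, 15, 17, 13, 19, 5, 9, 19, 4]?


[0:3]: 39
[1:4]: 36
[2:5]: 36
[3:6]: 41
[4:7]: 45
[5:8]: 49
[6:9]: 37
[7:10]: 33
[8:11]: 33
[9:12]: 32

Max: 49 at [5:8]


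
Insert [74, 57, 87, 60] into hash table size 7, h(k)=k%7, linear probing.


Insert 74: h=4 -> slot 4
Insert 57: h=1 -> slot 1
Insert 87: h=3 -> slot 3
Insert 60: h=4, 1 probes -> slot 5

Table: [None, 57, None, 87, 74, 60, None]


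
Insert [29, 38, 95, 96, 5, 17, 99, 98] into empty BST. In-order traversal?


Insert 29: root
Insert 38: R from 29
Insert 95: R from 29 -> R from 38
Insert 96: R from 29 -> R from 38 -> R from 95
Insert 5: L from 29
Insert 17: L from 29 -> R from 5
Insert 99: R from 29 -> R from 38 -> R from 95 -> R from 96
Insert 98: R from 29 -> R from 38 -> R from 95 -> R from 96 -> L from 99

In-order: [5, 17, 29, 38, 95, 96, 98, 99]


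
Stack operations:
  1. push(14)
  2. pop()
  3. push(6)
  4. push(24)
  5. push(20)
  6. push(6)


push(14) -> [14]
pop()->14, []
push(6) -> [6]
push(24) -> [6, 24]
push(20) -> [6, 24, 20]
push(6) -> [6, 24, 20, 6]

Final stack: [6, 24, 20, 6]


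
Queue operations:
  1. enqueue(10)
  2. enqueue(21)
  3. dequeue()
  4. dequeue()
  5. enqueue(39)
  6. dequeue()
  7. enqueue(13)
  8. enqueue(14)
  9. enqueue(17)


enqueue(10) -> [10]
enqueue(21) -> [10, 21]
dequeue()->10, [21]
dequeue()->21, []
enqueue(39) -> [39]
dequeue()->39, []
enqueue(13) -> [13]
enqueue(14) -> [13, 14]
enqueue(17) -> [13, 14, 17]

Final queue: [13, 14, 17]


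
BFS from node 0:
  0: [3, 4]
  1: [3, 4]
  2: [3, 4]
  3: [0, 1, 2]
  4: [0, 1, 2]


Visit 0, enqueue [3, 4]
Visit 3, enqueue [1, 2]
Visit 4, enqueue []
Visit 1, enqueue []
Visit 2, enqueue []

BFS order: [0, 3, 4, 1, 2]


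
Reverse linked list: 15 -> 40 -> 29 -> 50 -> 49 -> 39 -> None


Step 1: curr=15, set curr.next=prev(None) | reversed so far: 15
Step 2: curr=40, set curr.next=prev(15) | reversed so far: 40 -> 15
Step 3: curr=29, set curr.next=prev(40) | reversed so far: 29 -> 40 -> 15
Step 4: curr=50, set curr.next=prev(29) | reversed so far: 50 -> 29 -> 40 -> 15
Step 5: curr=49, set curr.next=prev(50) | reversed so far: 49 -> 50 -> 29 -> 40 -> 15
Step 6: curr=39, set curr.next=prev(49) | reversed so far: 39 -> 49 -> 50 -> 29 -> 40 -> 15

39 -> 49 -> 50 -> 29 -> 40 -> 15 -> None


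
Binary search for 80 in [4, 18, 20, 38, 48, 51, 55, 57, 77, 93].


Step 1: lo=0, hi=9, mid=4, val=48
Step 2: lo=5, hi=9, mid=7, val=57
Step 3: lo=8, hi=9, mid=8, val=77
Step 4: lo=9, hi=9, mid=9, val=93

Not found


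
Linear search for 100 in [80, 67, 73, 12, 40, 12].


i=0: 80!=100
i=1: 67!=100
i=2: 73!=100
i=3: 12!=100
i=4: 40!=100
i=5: 12!=100

Not found, 6 comps


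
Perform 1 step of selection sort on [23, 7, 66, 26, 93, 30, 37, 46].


Initial: [23, 7, 66, 26, 93, 30, 37, 46]
Step 1: min=7 at 1
  Swap: [7, 23, 66, 26, 93, 30, 37, 46]

After 1 step: [7, 23, 66, 26, 93, 30, 37, 46]


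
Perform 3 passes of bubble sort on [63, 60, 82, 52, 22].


Initial: [63, 60, 82, 52, 22]
Pass 1: [60, 63, 52, 22, 82] (3 swaps)
Pass 2: [60, 52, 22, 63, 82] (2 swaps)
Pass 3: [52, 22, 60, 63, 82] (2 swaps)

After 3 passes: [52, 22, 60, 63, 82]


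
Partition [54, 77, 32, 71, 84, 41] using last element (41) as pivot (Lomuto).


Pivot: 41
  32 <= 41: swap -> [32, 77, 54, 71, 84, 41]
Place pivot at 1: [32, 41, 54, 71, 84, 77]

Partitioned: [32, 41, 54, 71, 84, 77]


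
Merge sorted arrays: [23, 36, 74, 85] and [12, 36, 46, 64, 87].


Take 12 from B
Take 23 from A
Take 36 from A
Take 36 from B
Take 46 from B
Take 64 from B
Take 74 from A
Take 85 from A

Merged: [12, 23, 36, 36, 46, 64, 74, 85, 87]


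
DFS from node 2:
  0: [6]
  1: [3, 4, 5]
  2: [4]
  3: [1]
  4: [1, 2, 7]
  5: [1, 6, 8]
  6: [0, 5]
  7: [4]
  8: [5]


Visit 2, push [4]
Visit 4, push [7, 1]
Visit 1, push [5, 3]
Visit 3, push []
Visit 5, push [8, 6]
Visit 6, push [0]
Visit 0, push []
Visit 8, push []
Visit 7, push []

DFS order: [2, 4, 1, 3, 5, 6, 0, 8, 7]


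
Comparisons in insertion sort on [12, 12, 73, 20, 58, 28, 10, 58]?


Algorithm: insertion sort
Input: [12, 12, 73, 20, 58, 28, 10, 58]
Sorted: [10, 12, 12, 20, 28, 58, 58, 73]

17


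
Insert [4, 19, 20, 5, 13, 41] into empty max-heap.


Insert 4: [4]
Insert 19: [19, 4]
Insert 20: [20, 4, 19]
Insert 5: [20, 5, 19, 4]
Insert 13: [20, 13, 19, 4, 5]
Insert 41: [41, 13, 20, 4, 5, 19]

Final heap: [41, 13, 20, 4, 5, 19]


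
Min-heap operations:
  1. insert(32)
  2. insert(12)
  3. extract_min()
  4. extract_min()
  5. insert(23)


insert(32) -> [32]
insert(12) -> [12, 32]
extract_min()->12, [32]
extract_min()->32, []
insert(23) -> [23]

Final heap: [23]


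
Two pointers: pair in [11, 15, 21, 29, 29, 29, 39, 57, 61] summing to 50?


lo=0(11)+hi=8(61)=72
lo=0(11)+hi=7(57)=68
lo=0(11)+hi=6(39)=50

Yes: 11+39=50


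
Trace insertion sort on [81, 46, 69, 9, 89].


Initial: [81, 46, 69, 9, 89]
Insert 46: [46, 81, 69, 9, 89]
Insert 69: [46, 69, 81, 9, 89]
Insert 9: [9, 46, 69, 81, 89]
Insert 89: [9, 46, 69, 81, 89]

Sorted: [9, 46, 69, 81, 89]


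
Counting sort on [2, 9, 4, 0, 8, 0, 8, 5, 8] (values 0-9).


Input: [2, 9, 4, 0, 8, 0, 8, 5, 8]
Counts: [2, 0, 1, 0, 1, 1, 0, 0, 3, 1]

Sorted: [0, 0, 2, 4, 5, 8, 8, 8, 9]


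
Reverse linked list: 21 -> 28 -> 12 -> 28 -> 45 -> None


Step 1: curr=21, set curr.next=prev(None) | reversed so far: 21
Step 2: curr=28, set curr.next=prev(21) | reversed so far: 28 -> 21
Step 3: curr=12, set curr.next=prev(28) | reversed so far: 12 -> 28 -> 21
Step 4: curr=28, set curr.next=prev(12) | reversed so far: 28 -> 12 -> 28 -> 21
Step 5: curr=45, set curr.next=prev(28) | reversed so far: 45 -> 28 -> 12 -> 28 -> 21

45 -> 28 -> 12 -> 28 -> 21 -> None


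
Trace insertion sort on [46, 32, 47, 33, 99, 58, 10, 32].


Initial: [46, 32, 47, 33, 99, 58, 10, 32]
Insert 32: [32, 46, 47, 33, 99, 58, 10, 32]
Insert 47: [32, 46, 47, 33, 99, 58, 10, 32]
Insert 33: [32, 33, 46, 47, 99, 58, 10, 32]
Insert 99: [32, 33, 46, 47, 99, 58, 10, 32]
Insert 58: [32, 33, 46, 47, 58, 99, 10, 32]
Insert 10: [10, 32, 33, 46, 47, 58, 99, 32]
Insert 32: [10, 32, 32, 33, 46, 47, 58, 99]

Sorted: [10, 32, 32, 33, 46, 47, 58, 99]


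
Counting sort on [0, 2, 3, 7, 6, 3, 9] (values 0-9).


Input: [0, 2, 3, 7, 6, 3, 9]
Counts: [1, 0, 1, 2, 0, 0, 1, 1, 0, 1]

Sorted: [0, 2, 3, 3, 6, 7, 9]


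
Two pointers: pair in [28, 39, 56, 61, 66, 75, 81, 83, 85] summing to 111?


lo=0(28)+hi=8(85)=113
lo=0(28)+hi=7(83)=111

Yes: 28+83=111


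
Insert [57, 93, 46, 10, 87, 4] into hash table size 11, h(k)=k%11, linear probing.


Insert 57: h=2 -> slot 2
Insert 93: h=5 -> slot 5
Insert 46: h=2, 1 probes -> slot 3
Insert 10: h=10 -> slot 10
Insert 87: h=10, 1 probes -> slot 0
Insert 4: h=4 -> slot 4

Table: [87, None, 57, 46, 4, 93, None, None, None, None, 10]


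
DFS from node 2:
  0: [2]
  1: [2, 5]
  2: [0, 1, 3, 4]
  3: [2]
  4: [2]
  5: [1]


Visit 2, push [4, 3, 1, 0]
Visit 0, push []
Visit 1, push [5]
Visit 5, push []
Visit 3, push []
Visit 4, push []

DFS order: [2, 0, 1, 5, 3, 4]


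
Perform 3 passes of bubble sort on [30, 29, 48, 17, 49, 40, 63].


Initial: [30, 29, 48, 17, 49, 40, 63]
Pass 1: [29, 30, 17, 48, 40, 49, 63] (3 swaps)
Pass 2: [29, 17, 30, 40, 48, 49, 63] (2 swaps)
Pass 3: [17, 29, 30, 40, 48, 49, 63] (1 swaps)

After 3 passes: [17, 29, 30, 40, 48, 49, 63]


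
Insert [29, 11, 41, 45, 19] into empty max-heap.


Insert 29: [29]
Insert 11: [29, 11]
Insert 41: [41, 11, 29]
Insert 45: [45, 41, 29, 11]
Insert 19: [45, 41, 29, 11, 19]

Final heap: [45, 41, 29, 11, 19]


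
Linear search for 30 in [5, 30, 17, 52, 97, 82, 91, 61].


i=0: 5!=30
i=1: 30==30 found!

Found at 1, 2 comps


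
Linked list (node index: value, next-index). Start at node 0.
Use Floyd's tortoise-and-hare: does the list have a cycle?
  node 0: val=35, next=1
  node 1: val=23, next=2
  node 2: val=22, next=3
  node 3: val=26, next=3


Floyd's tortoise (slow, +1) and hare (fast, +2):
  init: slow=0, fast=0
  step 1: slow=1, fast=2
  step 2: slow=2, fast=3
  step 3: slow=3, fast=3
  slow == fast at node 3: cycle detected

Cycle: yes


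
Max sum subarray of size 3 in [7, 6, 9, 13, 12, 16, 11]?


[0:3]: 22
[1:4]: 28
[2:5]: 34
[3:6]: 41
[4:7]: 39

Max: 41 at [3:6]


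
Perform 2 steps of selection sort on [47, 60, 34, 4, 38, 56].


Initial: [47, 60, 34, 4, 38, 56]
Step 1: min=4 at 3
  Swap: [4, 60, 34, 47, 38, 56]
Step 2: min=34 at 2
  Swap: [4, 34, 60, 47, 38, 56]

After 2 steps: [4, 34, 60, 47, 38, 56]


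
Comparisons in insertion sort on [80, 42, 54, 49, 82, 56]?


Algorithm: insertion sort
Input: [80, 42, 54, 49, 82, 56]
Sorted: [42, 49, 54, 56, 80, 82]

10


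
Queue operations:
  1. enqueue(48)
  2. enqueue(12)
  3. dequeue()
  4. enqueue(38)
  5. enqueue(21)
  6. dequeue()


enqueue(48) -> [48]
enqueue(12) -> [48, 12]
dequeue()->48, [12]
enqueue(38) -> [12, 38]
enqueue(21) -> [12, 38, 21]
dequeue()->12, [38, 21]

Final queue: [38, 21]


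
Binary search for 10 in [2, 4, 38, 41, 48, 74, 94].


Step 1: lo=0, hi=6, mid=3, val=41
Step 2: lo=0, hi=2, mid=1, val=4
Step 3: lo=2, hi=2, mid=2, val=38

Not found


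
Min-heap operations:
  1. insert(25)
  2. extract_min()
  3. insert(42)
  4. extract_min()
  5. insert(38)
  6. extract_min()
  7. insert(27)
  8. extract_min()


insert(25) -> [25]
extract_min()->25, []
insert(42) -> [42]
extract_min()->42, []
insert(38) -> [38]
extract_min()->38, []
insert(27) -> [27]
extract_min()->27, []

Final heap: []


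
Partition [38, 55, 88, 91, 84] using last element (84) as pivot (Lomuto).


Pivot: 84
  38 <= 84: advance i (no swap)
  55 <= 84: advance i (no swap)
Place pivot at 2: [38, 55, 84, 91, 88]

Partitioned: [38, 55, 84, 91, 88]


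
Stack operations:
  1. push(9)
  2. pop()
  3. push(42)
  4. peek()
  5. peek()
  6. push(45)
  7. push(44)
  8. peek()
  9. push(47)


push(9) -> [9]
pop()->9, []
push(42) -> [42]
peek()->42
peek()->42
push(45) -> [42, 45]
push(44) -> [42, 45, 44]
peek()->44
push(47) -> [42, 45, 44, 47]

Final stack: [42, 45, 44, 47]


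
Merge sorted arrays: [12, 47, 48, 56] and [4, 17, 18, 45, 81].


Take 4 from B
Take 12 from A
Take 17 from B
Take 18 from B
Take 45 from B
Take 47 from A
Take 48 from A
Take 56 from A

Merged: [4, 12, 17, 18, 45, 47, 48, 56, 81]


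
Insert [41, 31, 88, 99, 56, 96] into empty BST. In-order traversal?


Insert 41: root
Insert 31: L from 41
Insert 88: R from 41
Insert 99: R from 41 -> R from 88
Insert 56: R from 41 -> L from 88
Insert 96: R from 41 -> R from 88 -> L from 99

In-order: [31, 41, 56, 88, 96, 99]


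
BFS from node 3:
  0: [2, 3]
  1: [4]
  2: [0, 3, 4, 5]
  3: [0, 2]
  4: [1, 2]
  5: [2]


Visit 3, enqueue [0, 2]
Visit 0, enqueue []
Visit 2, enqueue [4, 5]
Visit 4, enqueue [1]
Visit 5, enqueue []
Visit 1, enqueue []

BFS order: [3, 0, 2, 4, 5, 1]


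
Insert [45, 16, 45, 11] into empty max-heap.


Insert 45: [45]
Insert 16: [45, 16]
Insert 45: [45, 16, 45]
Insert 11: [45, 16, 45, 11]

Final heap: [45, 16, 45, 11]


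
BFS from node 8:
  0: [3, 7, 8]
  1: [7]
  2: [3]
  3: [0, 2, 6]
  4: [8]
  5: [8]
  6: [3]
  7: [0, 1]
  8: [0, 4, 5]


Visit 8, enqueue [0, 4, 5]
Visit 0, enqueue [3, 7]
Visit 4, enqueue []
Visit 5, enqueue []
Visit 3, enqueue [2, 6]
Visit 7, enqueue [1]
Visit 2, enqueue []
Visit 6, enqueue []
Visit 1, enqueue []

BFS order: [8, 0, 4, 5, 3, 7, 2, 6, 1]


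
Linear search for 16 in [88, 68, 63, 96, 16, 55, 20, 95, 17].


i=0: 88!=16
i=1: 68!=16
i=2: 63!=16
i=3: 96!=16
i=4: 16==16 found!

Found at 4, 5 comps


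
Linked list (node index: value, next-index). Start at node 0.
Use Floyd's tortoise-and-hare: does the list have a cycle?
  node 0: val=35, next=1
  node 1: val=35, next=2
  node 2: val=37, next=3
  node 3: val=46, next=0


Floyd's tortoise (slow, +1) and hare (fast, +2):
  init: slow=0, fast=0
  step 1: slow=1, fast=2
  step 2: slow=2, fast=0
  step 3: slow=3, fast=2
  step 4: slow=0, fast=0
  slow == fast at node 0: cycle detected

Cycle: yes


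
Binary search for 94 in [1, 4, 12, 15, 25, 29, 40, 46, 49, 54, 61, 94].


Step 1: lo=0, hi=11, mid=5, val=29
Step 2: lo=6, hi=11, mid=8, val=49
Step 3: lo=9, hi=11, mid=10, val=61
Step 4: lo=11, hi=11, mid=11, val=94

Found at index 11


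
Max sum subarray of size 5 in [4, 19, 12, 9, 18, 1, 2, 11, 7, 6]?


[0:5]: 62
[1:6]: 59
[2:7]: 42
[3:8]: 41
[4:9]: 39
[5:10]: 27

Max: 62 at [0:5]


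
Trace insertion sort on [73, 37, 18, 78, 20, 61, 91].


Initial: [73, 37, 18, 78, 20, 61, 91]
Insert 37: [37, 73, 18, 78, 20, 61, 91]
Insert 18: [18, 37, 73, 78, 20, 61, 91]
Insert 78: [18, 37, 73, 78, 20, 61, 91]
Insert 20: [18, 20, 37, 73, 78, 61, 91]
Insert 61: [18, 20, 37, 61, 73, 78, 91]
Insert 91: [18, 20, 37, 61, 73, 78, 91]

Sorted: [18, 20, 37, 61, 73, 78, 91]


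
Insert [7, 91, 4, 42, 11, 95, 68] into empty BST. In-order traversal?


Insert 7: root
Insert 91: R from 7
Insert 4: L from 7
Insert 42: R from 7 -> L from 91
Insert 11: R from 7 -> L from 91 -> L from 42
Insert 95: R from 7 -> R from 91
Insert 68: R from 7 -> L from 91 -> R from 42

In-order: [4, 7, 11, 42, 68, 91, 95]


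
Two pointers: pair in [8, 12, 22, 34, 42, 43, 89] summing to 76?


lo=0(8)+hi=6(89)=97
lo=0(8)+hi=5(43)=51
lo=1(12)+hi=5(43)=55
lo=2(22)+hi=5(43)=65
lo=3(34)+hi=5(43)=77
lo=3(34)+hi=4(42)=76

Yes: 34+42=76


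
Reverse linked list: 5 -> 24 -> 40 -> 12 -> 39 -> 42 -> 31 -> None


Step 1: curr=5, set curr.next=prev(None) | reversed so far: 5
Step 2: curr=24, set curr.next=prev(5) | reversed so far: 24 -> 5
Step 3: curr=40, set curr.next=prev(24) | reversed so far: 40 -> 24 -> 5
Step 4: curr=12, set curr.next=prev(40) | reversed so far: 12 -> 40 -> 24 -> 5
Step 5: curr=39, set curr.next=prev(12) | reversed so far: 39 -> 12 -> 40 -> 24 -> 5
Step 6: curr=42, set curr.next=prev(39) | reversed so far: 42 -> 39 -> 12 -> 40 -> 24 -> 5
Step 7: curr=31, set curr.next=prev(42) | reversed so far: 31 -> 42 -> 39 -> 12 -> 40 -> 24 -> 5

31 -> 42 -> 39 -> 12 -> 40 -> 24 -> 5 -> None


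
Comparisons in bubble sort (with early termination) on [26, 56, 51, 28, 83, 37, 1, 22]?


Algorithm: bubble sort (with early termination)
Input: [26, 56, 51, 28, 83, 37, 1, 22]
Sorted: [1, 22, 26, 28, 37, 51, 56, 83]

28


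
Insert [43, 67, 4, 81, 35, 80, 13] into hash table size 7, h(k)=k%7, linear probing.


Insert 43: h=1 -> slot 1
Insert 67: h=4 -> slot 4
Insert 4: h=4, 1 probes -> slot 5
Insert 81: h=4, 2 probes -> slot 6
Insert 35: h=0 -> slot 0
Insert 80: h=3 -> slot 3
Insert 13: h=6, 3 probes -> slot 2

Table: [35, 43, 13, 80, 67, 4, 81]


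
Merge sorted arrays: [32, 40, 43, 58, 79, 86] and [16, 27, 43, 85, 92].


Take 16 from B
Take 27 from B
Take 32 from A
Take 40 from A
Take 43 from A
Take 43 from B
Take 58 from A
Take 79 from A
Take 85 from B
Take 86 from A

Merged: [16, 27, 32, 40, 43, 43, 58, 79, 85, 86, 92]


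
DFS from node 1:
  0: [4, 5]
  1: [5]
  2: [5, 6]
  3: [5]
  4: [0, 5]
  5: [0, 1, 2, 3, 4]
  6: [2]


Visit 1, push [5]
Visit 5, push [4, 3, 2, 0]
Visit 0, push [4]
Visit 4, push []
Visit 2, push [6]
Visit 6, push []
Visit 3, push []

DFS order: [1, 5, 0, 4, 2, 6, 3]


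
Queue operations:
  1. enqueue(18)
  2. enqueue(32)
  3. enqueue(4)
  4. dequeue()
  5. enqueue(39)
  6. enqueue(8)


enqueue(18) -> [18]
enqueue(32) -> [18, 32]
enqueue(4) -> [18, 32, 4]
dequeue()->18, [32, 4]
enqueue(39) -> [32, 4, 39]
enqueue(8) -> [32, 4, 39, 8]

Final queue: [32, 4, 39, 8]


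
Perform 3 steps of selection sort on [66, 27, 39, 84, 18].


Initial: [66, 27, 39, 84, 18]
Step 1: min=18 at 4
  Swap: [18, 27, 39, 84, 66]
Step 2: min=27 at 1
  Swap: [18, 27, 39, 84, 66]
Step 3: min=39 at 2
  Swap: [18, 27, 39, 84, 66]

After 3 steps: [18, 27, 39, 84, 66]


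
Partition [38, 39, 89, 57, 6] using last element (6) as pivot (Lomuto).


Pivot: 6
Place pivot at 0: [6, 39, 89, 57, 38]

Partitioned: [6, 39, 89, 57, 38]


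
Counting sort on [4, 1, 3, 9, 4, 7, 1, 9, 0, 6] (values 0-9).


Input: [4, 1, 3, 9, 4, 7, 1, 9, 0, 6]
Counts: [1, 2, 0, 1, 2, 0, 1, 1, 0, 2]

Sorted: [0, 1, 1, 3, 4, 4, 6, 7, 9, 9]


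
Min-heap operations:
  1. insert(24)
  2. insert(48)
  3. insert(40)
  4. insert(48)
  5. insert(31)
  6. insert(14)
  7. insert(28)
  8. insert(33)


insert(24) -> [24]
insert(48) -> [24, 48]
insert(40) -> [24, 48, 40]
insert(48) -> [24, 48, 40, 48]
insert(31) -> [24, 31, 40, 48, 48]
insert(14) -> [14, 31, 24, 48, 48, 40]
insert(28) -> [14, 31, 24, 48, 48, 40, 28]
insert(33) -> [14, 31, 24, 33, 48, 40, 28, 48]

Final heap: [14, 31, 24, 33, 48, 40, 28, 48]


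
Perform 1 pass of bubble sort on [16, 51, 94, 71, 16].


Initial: [16, 51, 94, 71, 16]
Pass 1: [16, 51, 71, 16, 94] (2 swaps)

After 1 pass: [16, 51, 71, 16, 94]


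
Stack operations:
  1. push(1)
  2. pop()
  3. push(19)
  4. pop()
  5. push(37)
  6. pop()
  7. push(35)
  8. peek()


push(1) -> [1]
pop()->1, []
push(19) -> [19]
pop()->19, []
push(37) -> [37]
pop()->37, []
push(35) -> [35]
peek()->35

Final stack: [35]


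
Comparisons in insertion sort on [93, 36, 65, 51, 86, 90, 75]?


Algorithm: insertion sort
Input: [93, 36, 65, 51, 86, 90, 75]
Sorted: [36, 51, 65, 75, 86, 90, 93]

14


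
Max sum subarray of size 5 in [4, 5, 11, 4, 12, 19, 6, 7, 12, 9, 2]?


[0:5]: 36
[1:6]: 51
[2:7]: 52
[3:8]: 48
[4:9]: 56
[5:10]: 53
[6:11]: 36

Max: 56 at [4:9]


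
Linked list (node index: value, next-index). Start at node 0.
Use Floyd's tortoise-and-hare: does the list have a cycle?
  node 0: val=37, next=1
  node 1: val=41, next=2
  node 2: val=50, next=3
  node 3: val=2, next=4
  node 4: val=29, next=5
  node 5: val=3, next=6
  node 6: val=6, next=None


Floyd's tortoise (slow, +1) and hare (fast, +2):
  init: slow=0, fast=0
  step 1: slow=1, fast=2
  step 2: slow=2, fast=4
  step 3: slow=3, fast=6
  step 4: fast -> None, no cycle

Cycle: no


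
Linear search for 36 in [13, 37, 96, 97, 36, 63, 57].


i=0: 13!=36
i=1: 37!=36
i=2: 96!=36
i=3: 97!=36
i=4: 36==36 found!

Found at 4, 5 comps


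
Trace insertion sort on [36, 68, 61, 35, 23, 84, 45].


Initial: [36, 68, 61, 35, 23, 84, 45]
Insert 68: [36, 68, 61, 35, 23, 84, 45]
Insert 61: [36, 61, 68, 35, 23, 84, 45]
Insert 35: [35, 36, 61, 68, 23, 84, 45]
Insert 23: [23, 35, 36, 61, 68, 84, 45]
Insert 84: [23, 35, 36, 61, 68, 84, 45]
Insert 45: [23, 35, 36, 45, 61, 68, 84]

Sorted: [23, 35, 36, 45, 61, 68, 84]


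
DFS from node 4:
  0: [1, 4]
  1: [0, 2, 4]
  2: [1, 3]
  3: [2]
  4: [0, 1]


Visit 4, push [1, 0]
Visit 0, push [1]
Visit 1, push [2]
Visit 2, push [3]
Visit 3, push []

DFS order: [4, 0, 1, 2, 3]


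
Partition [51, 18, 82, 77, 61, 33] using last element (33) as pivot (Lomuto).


Pivot: 33
  18 <= 33: swap -> [18, 51, 82, 77, 61, 33]
Place pivot at 1: [18, 33, 82, 77, 61, 51]

Partitioned: [18, 33, 82, 77, 61, 51]


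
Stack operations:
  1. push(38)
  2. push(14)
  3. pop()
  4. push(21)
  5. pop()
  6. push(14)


push(38) -> [38]
push(14) -> [38, 14]
pop()->14, [38]
push(21) -> [38, 21]
pop()->21, [38]
push(14) -> [38, 14]

Final stack: [38, 14]


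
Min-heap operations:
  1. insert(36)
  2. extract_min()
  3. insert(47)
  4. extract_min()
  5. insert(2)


insert(36) -> [36]
extract_min()->36, []
insert(47) -> [47]
extract_min()->47, []
insert(2) -> [2]

Final heap: [2]


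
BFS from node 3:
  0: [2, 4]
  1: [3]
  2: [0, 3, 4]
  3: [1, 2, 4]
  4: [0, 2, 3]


Visit 3, enqueue [1, 2, 4]
Visit 1, enqueue []
Visit 2, enqueue [0]
Visit 4, enqueue []
Visit 0, enqueue []

BFS order: [3, 1, 2, 4, 0]


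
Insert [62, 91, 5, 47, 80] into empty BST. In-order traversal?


Insert 62: root
Insert 91: R from 62
Insert 5: L from 62
Insert 47: L from 62 -> R from 5
Insert 80: R from 62 -> L from 91

In-order: [5, 47, 62, 80, 91]


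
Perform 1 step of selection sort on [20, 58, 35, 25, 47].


Initial: [20, 58, 35, 25, 47]
Step 1: min=20 at 0
  Swap: [20, 58, 35, 25, 47]

After 1 step: [20, 58, 35, 25, 47]


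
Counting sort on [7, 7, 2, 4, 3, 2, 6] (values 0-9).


Input: [7, 7, 2, 4, 3, 2, 6]
Counts: [0, 0, 2, 1, 1, 0, 1, 2, 0, 0]

Sorted: [2, 2, 3, 4, 6, 7, 7]


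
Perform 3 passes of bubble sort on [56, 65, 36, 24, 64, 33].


Initial: [56, 65, 36, 24, 64, 33]
Pass 1: [56, 36, 24, 64, 33, 65] (4 swaps)
Pass 2: [36, 24, 56, 33, 64, 65] (3 swaps)
Pass 3: [24, 36, 33, 56, 64, 65] (2 swaps)

After 3 passes: [24, 36, 33, 56, 64, 65]


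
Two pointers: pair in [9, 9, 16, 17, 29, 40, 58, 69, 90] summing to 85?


lo=0(9)+hi=8(90)=99
lo=0(9)+hi=7(69)=78
lo=1(9)+hi=7(69)=78
lo=2(16)+hi=7(69)=85

Yes: 16+69=85


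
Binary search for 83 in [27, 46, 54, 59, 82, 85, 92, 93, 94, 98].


Step 1: lo=0, hi=9, mid=4, val=82
Step 2: lo=5, hi=9, mid=7, val=93
Step 3: lo=5, hi=6, mid=5, val=85

Not found


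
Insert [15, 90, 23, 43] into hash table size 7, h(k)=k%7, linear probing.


Insert 15: h=1 -> slot 1
Insert 90: h=6 -> slot 6
Insert 23: h=2 -> slot 2
Insert 43: h=1, 2 probes -> slot 3

Table: [None, 15, 23, 43, None, None, 90]


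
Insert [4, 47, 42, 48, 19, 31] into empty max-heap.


Insert 4: [4]
Insert 47: [47, 4]
Insert 42: [47, 4, 42]
Insert 48: [48, 47, 42, 4]
Insert 19: [48, 47, 42, 4, 19]
Insert 31: [48, 47, 42, 4, 19, 31]

Final heap: [48, 47, 42, 4, 19, 31]


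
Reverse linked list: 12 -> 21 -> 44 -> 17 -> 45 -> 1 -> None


Step 1: curr=12, set curr.next=prev(None) | reversed so far: 12
Step 2: curr=21, set curr.next=prev(12) | reversed so far: 21 -> 12
Step 3: curr=44, set curr.next=prev(21) | reversed so far: 44 -> 21 -> 12
Step 4: curr=17, set curr.next=prev(44) | reversed so far: 17 -> 44 -> 21 -> 12
Step 5: curr=45, set curr.next=prev(17) | reversed so far: 45 -> 17 -> 44 -> 21 -> 12
Step 6: curr=1, set curr.next=prev(45) | reversed so far: 1 -> 45 -> 17 -> 44 -> 21 -> 12

1 -> 45 -> 17 -> 44 -> 21 -> 12 -> None


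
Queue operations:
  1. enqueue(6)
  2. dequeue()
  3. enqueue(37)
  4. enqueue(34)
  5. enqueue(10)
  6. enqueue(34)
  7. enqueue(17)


enqueue(6) -> [6]
dequeue()->6, []
enqueue(37) -> [37]
enqueue(34) -> [37, 34]
enqueue(10) -> [37, 34, 10]
enqueue(34) -> [37, 34, 10, 34]
enqueue(17) -> [37, 34, 10, 34, 17]

Final queue: [37, 34, 10, 34, 17]


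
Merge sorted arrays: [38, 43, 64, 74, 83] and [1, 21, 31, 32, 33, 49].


Take 1 from B
Take 21 from B
Take 31 from B
Take 32 from B
Take 33 from B
Take 38 from A
Take 43 from A
Take 49 from B

Merged: [1, 21, 31, 32, 33, 38, 43, 49, 64, 74, 83]


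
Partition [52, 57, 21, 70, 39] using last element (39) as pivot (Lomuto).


Pivot: 39
  21 <= 39: swap -> [21, 57, 52, 70, 39]
Place pivot at 1: [21, 39, 52, 70, 57]

Partitioned: [21, 39, 52, 70, 57]


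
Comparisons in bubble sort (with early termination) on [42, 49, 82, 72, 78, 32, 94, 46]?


Algorithm: bubble sort (with early termination)
Input: [42, 49, 82, 72, 78, 32, 94, 46]
Sorted: [32, 42, 46, 49, 72, 78, 82, 94]

27


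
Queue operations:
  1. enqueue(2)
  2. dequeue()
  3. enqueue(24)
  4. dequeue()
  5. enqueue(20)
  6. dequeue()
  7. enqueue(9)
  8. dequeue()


enqueue(2) -> [2]
dequeue()->2, []
enqueue(24) -> [24]
dequeue()->24, []
enqueue(20) -> [20]
dequeue()->20, []
enqueue(9) -> [9]
dequeue()->9, []

Final queue: []


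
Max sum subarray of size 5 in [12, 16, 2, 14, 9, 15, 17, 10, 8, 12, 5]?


[0:5]: 53
[1:6]: 56
[2:7]: 57
[3:8]: 65
[4:9]: 59
[5:10]: 62
[6:11]: 52

Max: 65 at [3:8]


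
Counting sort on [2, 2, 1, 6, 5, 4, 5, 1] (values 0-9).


Input: [2, 2, 1, 6, 5, 4, 5, 1]
Counts: [0, 2, 2, 0, 1, 2, 1, 0, 0, 0]

Sorted: [1, 1, 2, 2, 4, 5, 5, 6]


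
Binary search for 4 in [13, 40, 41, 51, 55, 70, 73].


Step 1: lo=0, hi=6, mid=3, val=51
Step 2: lo=0, hi=2, mid=1, val=40
Step 3: lo=0, hi=0, mid=0, val=13

Not found


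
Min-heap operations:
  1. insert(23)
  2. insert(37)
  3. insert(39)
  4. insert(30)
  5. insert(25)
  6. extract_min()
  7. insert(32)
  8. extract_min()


insert(23) -> [23]
insert(37) -> [23, 37]
insert(39) -> [23, 37, 39]
insert(30) -> [23, 30, 39, 37]
insert(25) -> [23, 25, 39, 37, 30]
extract_min()->23, [25, 30, 39, 37]
insert(32) -> [25, 30, 39, 37, 32]
extract_min()->25, [30, 32, 39, 37]

Final heap: [30, 32, 39, 37]


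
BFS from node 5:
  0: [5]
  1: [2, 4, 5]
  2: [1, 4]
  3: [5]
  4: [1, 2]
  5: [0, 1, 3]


Visit 5, enqueue [0, 1, 3]
Visit 0, enqueue []
Visit 1, enqueue [2, 4]
Visit 3, enqueue []
Visit 2, enqueue []
Visit 4, enqueue []

BFS order: [5, 0, 1, 3, 2, 4]


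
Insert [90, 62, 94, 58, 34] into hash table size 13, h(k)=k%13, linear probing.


Insert 90: h=12 -> slot 12
Insert 62: h=10 -> slot 10
Insert 94: h=3 -> slot 3
Insert 58: h=6 -> slot 6
Insert 34: h=8 -> slot 8

Table: [None, None, None, 94, None, None, 58, None, 34, None, 62, None, 90]


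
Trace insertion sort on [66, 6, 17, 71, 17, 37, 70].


Initial: [66, 6, 17, 71, 17, 37, 70]
Insert 6: [6, 66, 17, 71, 17, 37, 70]
Insert 17: [6, 17, 66, 71, 17, 37, 70]
Insert 71: [6, 17, 66, 71, 17, 37, 70]
Insert 17: [6, 17, 17, 66, 71, 37, 70]
Insert 37: [6, 17, 17, 37, 66, 71, 70]
Insert 70: [6, 17, 17, 37, 66, 70, 71]

Sorted: [6, 17, 17, 37, 66, 70, 71]


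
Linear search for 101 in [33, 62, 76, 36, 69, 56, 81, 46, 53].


i=0: 33!=101
i=1: 62!=101
i=2: 76!=101
i=3: 36!=101
i=4: 69!=101
i=5: 56!=101
i=6: 81!=101
i=7: 46!=101
i=8: 53!=101

Not found, 9 comps


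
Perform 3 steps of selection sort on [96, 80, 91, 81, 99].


Initial: [96, 80, 91, 81, 99]
Step 1: min=80 at 1
  Swap: [80, 96, 91, 81, 99]
Step 2: min=81 at 3
  Swap: [80, 81, 91, 96, 99]
Step 3: min=91 at 2
  Swap: [80, 81, 91, 96, 99]

After 3 steps: [80, 81, 91, 96, 99]


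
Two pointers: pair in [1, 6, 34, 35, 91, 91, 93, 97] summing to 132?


lo=0(1)+hi=7(97)=98
lo=1(6)+hi=7(97)=103
lo=2(34)+hi=7(97)=131
lo=3(35)+hi=7(97)=132

Yes: 35+97=132


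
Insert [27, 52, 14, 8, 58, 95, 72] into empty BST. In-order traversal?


Insert 27: root
Insert 52: R from 27
Insert 14: L from 27
Insert 8: L from 27 -> L from 14
Insert 58: R from 27 -> R from 52
Insert 95: R from 27 -> R from 52 -> R from 58
Insert 72: R from 27 -> R from 52 -> R from 58 -> L from 95

In-order: [8, 14, 27, 52, 58, 72, 95]


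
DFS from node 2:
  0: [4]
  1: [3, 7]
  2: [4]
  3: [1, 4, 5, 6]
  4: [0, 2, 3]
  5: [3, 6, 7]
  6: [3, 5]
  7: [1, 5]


Visit 2, push [4]
Visit 4, push [3, 0]
Visit 0, push []
Visit 3, push [6, 5, 1]
Visit 1, push [7]
Visit 7, push [5]
Visit 5, push [6]
Visit 6, push []

DFS order: [2, 4, 0, 3, 1, 7, 5, 6]


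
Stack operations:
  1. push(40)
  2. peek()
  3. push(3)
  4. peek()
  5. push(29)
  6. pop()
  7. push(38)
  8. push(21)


push(40) -> [40]
peek()->40
push(3) -> [40, 3]
peek()->3
push(29) -> [40, 3, 29]
pop()->29, [40, 3]
push(38) -> [40, 3, 38]
push(21) -> [40, 3, 38, 21]

Final stack: [40, 3, 38, 21]


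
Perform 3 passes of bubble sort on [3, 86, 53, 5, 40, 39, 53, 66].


Initial: [3, 86, 53, 5, 40, 39, 53, 66]
Pass 1: [3, 53, 5, 40, 39, 53, 66, 86] (6 swaps)
Pass 2: [3, 5, 40, 39, 53, 53, 66, 86] (3 swaps)
Pass 3: [3, 5, 39, 40, 53, 53, 66, 86] (1 swaps)

After 3 passes: [3, 5, 39, 40, 53, 53, 66, 86]


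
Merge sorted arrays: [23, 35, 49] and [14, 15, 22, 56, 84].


Take 14 from B
Take 15 from B
Take 22 from B
Take 23 from A
Take 35 from A
Take 49 from A

Merged: [14, 15, 22, 23, 35, 49, 56, 84]


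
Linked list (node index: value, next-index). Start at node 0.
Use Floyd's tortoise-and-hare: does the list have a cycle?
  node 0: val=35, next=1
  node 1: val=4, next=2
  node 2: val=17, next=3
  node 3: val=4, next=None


Floyd's tortoise (slow, +1) and hare (fast, +2):
  init: slow=0, fast=0
  step 1: slow=1, fast=2
  step 2: fast 2->3->None, no cycle

Cycle: no
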